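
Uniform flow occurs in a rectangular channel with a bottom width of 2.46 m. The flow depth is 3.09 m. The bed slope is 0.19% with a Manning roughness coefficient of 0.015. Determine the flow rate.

Q = 20.3 m³/s

Flow area A = b·y = 2.46 × 3.09 = 7.601 m². Wetted perimeter P = b + 2y = 2.46 + 2×3.09 = 8.64 m.
Hydraulic radius R = A/P = 7.601/8.64 = 0.8798 m.
Manning's equation: Q = (1/n) A R^(2/3) S^(1/2) = (1/0.015) × 7.601 × 0.8798^(2/3) × 0.0019^(1/2) = 20.3 m³/s.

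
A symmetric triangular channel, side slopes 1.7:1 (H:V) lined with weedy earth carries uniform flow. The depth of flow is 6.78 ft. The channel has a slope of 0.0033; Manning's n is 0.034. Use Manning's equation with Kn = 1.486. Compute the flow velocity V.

V = 5.13 ft/s

For a triangular section with side slope z = 1.7: A = zy² = 1.7×6.78² = 78.15 ft²; P = 2y√(1+z²) = 2×6.78×1.972 = 26.74 ft.
Hydraulic radius R = A/P = 78.15/26.74 = 2.922 ft.
From Manning's equation, V = (1.486/n) R^(2/3) S^(1/2) = (1.486/0.034) × 2.922^(2/3) × 0.0033^(1/2) = 5.13 ft/s.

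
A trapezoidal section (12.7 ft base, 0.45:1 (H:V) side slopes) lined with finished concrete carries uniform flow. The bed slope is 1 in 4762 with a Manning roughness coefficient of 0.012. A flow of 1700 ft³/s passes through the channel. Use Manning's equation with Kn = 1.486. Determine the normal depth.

Manning's equation rearranged: A R^(2/3) = nQ / (1.486·√S) = 0.012 × 1700 / (1.486 × √0.00021) = 947.3.
Trying y = 11 ft: A R^(2/3) = 588.1 — short.
Trying y = 16.2 ft: A R^(2/3) = 1153 — over.
Trying y = 14.5 ft: A R^(2/3) = 947.3 — close enough.

y_n = 14.5 ft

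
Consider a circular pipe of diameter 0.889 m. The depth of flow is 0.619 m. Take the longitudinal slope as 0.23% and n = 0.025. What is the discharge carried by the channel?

Q = 0.363 m³/s

For a circular section of diameter D = 0.889 m at depth y = 0.619 m, the central angle is θ = 2 arccos(1 − 2y/D) = 3.948 rad. Then A = (D²/8)(θ − sin θ) = 0.4614 m² and P = Dθ/2 = 1.755 m.
Hydraulic radius R = A/P = 0.4614/1.755 = 0.2629 m.
Manning's equation: Q = (1/n) A R^(2/3) S^(1/2) = (1/0.025) × 0.4614 × 0.2629^(2/3) × 0.0023^(1/2) = 0.363 m³/s.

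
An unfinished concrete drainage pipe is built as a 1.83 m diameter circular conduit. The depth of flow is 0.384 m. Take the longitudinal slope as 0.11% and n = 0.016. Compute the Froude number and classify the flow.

subcritical

For a circular section of diameter D = 1.83 m at depth y = 0.384 m, the central angle is θ = 2 arccos(1 − 2y/D) = 1.903 rad. Then A = (D²/8)(θ − sin θ) = 0.4011 m² and P = Dθ/2 = 1.742 m.
Hydraulic radius R = A/P = 0.4011/1.742 = 0.2303 m.
V = (1/n) R^(2/3) √S = (1/0.016) × 0.2303^(2/3) × √0.0011 = 0.7788 m/s. Hydraulic depth D_h = A/T = 0.4011/1.49 = 0.2691 m.
Froude number Fr = V/√(g·D_h) = 0.7788/√(9.81×0.2691) = 0.479, which is less than 1, so the flow is subcritical.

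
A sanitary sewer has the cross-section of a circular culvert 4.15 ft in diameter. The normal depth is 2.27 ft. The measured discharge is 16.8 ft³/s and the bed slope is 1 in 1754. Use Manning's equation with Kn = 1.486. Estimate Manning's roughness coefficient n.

n = 0.017

For a circular section of diameter D = 4.15 ft at depth y = 2.27 ft, the central angle is θ = 2 arccos(1 − 2y/D) = 3.33 rad. Then A = (D²/8)(θ − sin θ) = 7.571 ft² and P = Dθ/2 = 6.909 ft.
Hydraulic radius R = A/P = 7.571/6.909 = 1.096 ft.
Rearranging Manning's equation: n = (1.486/Q) A R^(2/3) S^(1/2) = (1.486/16.8) × 7.571 × 1.096^(2/3) × √0.0005701 = 0.017.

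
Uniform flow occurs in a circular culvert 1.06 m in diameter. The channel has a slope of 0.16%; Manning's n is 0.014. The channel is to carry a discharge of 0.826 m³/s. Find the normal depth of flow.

y_n = 0.713 m

Manning's equation rearranged: A R^(2/3) = nQ / (1·√S) = 0.014 × 0.826 / (√0.0016) = 0.2891.
At y = 0.6 m: A R^(2/3) = 0.2233 — low.
At y = 0.822 m: A R^(2/3) = 0.3446 — high.
At y = 0.713 m: A R^(2/3) = 0.2889 — close enough.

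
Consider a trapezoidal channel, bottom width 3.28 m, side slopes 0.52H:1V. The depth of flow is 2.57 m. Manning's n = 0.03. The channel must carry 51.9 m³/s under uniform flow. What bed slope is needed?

S = 0.012

With bottom width b = 3.28 m and side slope z = 0.52: A = (b + zy)y = (3.28 + 0.52×2.57)×2.57 = 11.86 m²; P = b + 2y√(1+z²) = 3.28 + 2×2.57×1.127 = 9.073 m.
Hydraulic radius R = A/P = 11.86/9.073 = 1.308 m.
From Manning's equation, S = [nQ / (1 A R^(2/3))]² = [0.03 × 51.9 / (1 × 11.86 × 1.308^(2/3))]² = 0.012.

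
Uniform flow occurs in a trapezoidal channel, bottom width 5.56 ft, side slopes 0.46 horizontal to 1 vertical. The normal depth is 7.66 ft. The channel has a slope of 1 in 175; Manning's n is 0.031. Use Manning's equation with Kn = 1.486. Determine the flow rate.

Q = 536 ft³/s

With bottom width b = 5.56 ft and side slope z = 0.46: A = (b + zy)y = (5.56 + 0.46×7.66)×7.66 = 69.58 ft²; P = b + 2y√(1+z²) = 5.56 + 2×7.66×1.101 = 22.42 ft.
Hydraulic radius R = A/P = 69.58/22.42 = 3.103 ft.
Manning's equation: Q = (1.486/n) A R^(2/3) S^(1/2) = (1.486/0.031) × 69.58 × 3.103^(2/3) × 0.005714^(1/2) = 536 ft³/s.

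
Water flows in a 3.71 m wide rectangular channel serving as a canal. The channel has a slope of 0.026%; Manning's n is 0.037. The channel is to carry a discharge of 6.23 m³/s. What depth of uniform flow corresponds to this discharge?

y_n = 3.41 m

Manning's equation rearranged: A R^(2/3) = nQ / (1·√S) = 0.037 × 6.23 / (√0.00026) = 14.3.
Trying y = 3.75 m: A R^(2/3) = 16.07 — high.
Trying y = 2.52 m: A R^(2/3) = 9.771 — low.
Trying y = 3.41 m: A R^(2/3) = 14.3 — close enough.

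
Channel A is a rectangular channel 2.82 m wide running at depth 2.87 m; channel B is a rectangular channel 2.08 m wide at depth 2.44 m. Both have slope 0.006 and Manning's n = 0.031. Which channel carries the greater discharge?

Channel A: Flow area A = b·y = 2.82 × 2.87 = 8.093 m². Wetted perimeter P = b + 2y = 2.82 + 2×2.87 = 8.56 m. Hydraulic radius R = A/P = 8.093/8.56 = 0.9455 m. Q_A = (1/0.031)·8.093·0.9455^(2/3)·√0.006 = 19.48 m³/s.
Channel B: Flow area A = b·y = 2.08 × 2.44 = 5.075 m². Wetted perimeter P = b + 2y = 2.08 + 2×2.44 = 6.96 m. Hydraulic radius R = A/P = 5.075/6.96 = 0.7292 m. Q_B = (1/0.031)·5.075·0.7292^(2/3)·√0.006 = 10.27 m³/s.
Q_A = 19.48 m³/s vs Q_B = 10.27 m³/s, so channel A carries more.

channel A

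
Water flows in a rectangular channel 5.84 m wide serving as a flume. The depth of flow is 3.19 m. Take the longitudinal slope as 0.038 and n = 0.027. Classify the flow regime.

Flow area A = b·y = 5.84 × 3.19 = 18.63 m². Wetted perimeter P = b + 2y = 5.84 + 2×3.19 = 12.22 m.
Hydraulic radius R = A/P = 18.63/12.22 = 1.525 m.
V = (1/n) R^(2/3) √S = (1/0.027) × 1.525^(2/3) × √0.038 = 9.563 m/s. Hydraulic depth D_h = A/T = 18.63/5.84 = 3.19 m.
Froude number Fr = V/√(g·D_h) = 9.563/√(9.81×3.19) = 1.71, which is greater than 1, so the flow is supercritical.

supercritical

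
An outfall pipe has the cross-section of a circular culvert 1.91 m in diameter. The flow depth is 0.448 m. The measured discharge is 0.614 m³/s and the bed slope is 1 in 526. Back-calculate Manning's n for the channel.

For a circular section of diameter D = 1.91 m at depth y = 0.448 m, the central angle is θ = 2 arccos(1 − 2y/D) = 2.022 rad. Then A = (D²/8)(θ − sin θ) = 0.5119 m² and P = Dθ/2 = 1.931 m.
Hydraulic radius R = A/P = 0.5119/1.931 = 0.265 m.
Rearranging Manning's equation: n = (1/Q) A R^(2/3) S^(1/2) = (1/0.614) × 0.5119 × 0.265^(2/3) × √0.001901 = 0.015.

n = 0.015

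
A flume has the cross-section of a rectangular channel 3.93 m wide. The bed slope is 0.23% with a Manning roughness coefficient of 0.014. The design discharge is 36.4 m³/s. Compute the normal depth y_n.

y_n = 2.53 m

Manning's equation rearranged: A R^(2/3) = nQ / (1·√S) = 0.014 × 36.4 / (√0.0023) = 10.63.
Try y = 2.08 m: A R^(2/3) = 8.231 — too small.
Try y = 2.53 m: A R^(2/3) = 10.63 — ≈ 10.63.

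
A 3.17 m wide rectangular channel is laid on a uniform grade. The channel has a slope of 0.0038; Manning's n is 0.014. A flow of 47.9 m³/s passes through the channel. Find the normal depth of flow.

y_n = 3.28 m

Manning's equation rearranged: A R^(2/3) = nQ / (1·√S) = 0.014 × 47.9 / (√0.0038) = 10.88.
At y = 2.85 m: A R^(2/3) = 9.146 — short.
At y = 3.28 m: A R^(2/3) = 10.87 — close enough.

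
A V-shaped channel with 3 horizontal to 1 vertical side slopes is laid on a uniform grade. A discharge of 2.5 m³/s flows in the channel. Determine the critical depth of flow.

At critical depth, Q² T / (g A³) = 1, i.e. A³/T = Q²/g = 2.5²/9.81 = 0.6371.
At y = 0.839 m: A³/T = 1.871 — too large.
At y = 0.542 m: A³/T = 0.2105 — too small.
At y = 0.676 m: A³/T = 0.6353 — matches.

y_c = 0.676 m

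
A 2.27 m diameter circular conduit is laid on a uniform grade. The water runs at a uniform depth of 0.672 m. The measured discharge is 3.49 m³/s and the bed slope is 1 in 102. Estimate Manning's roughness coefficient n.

n = 0.015

For a circular section of diameter D = 2.27 m at depth y = 0.672 m, the central angle is θ = 2 arccos(1 − 2y/D) = 2.301 rad. Then A = (D²/8)(θ − sin θ) = 1.002 m² and P = Dθ/2 = 2.612 m.
Hydraulic radius R = A/P = 1.002/2.612 = 0.3838 m.
Rearranging Manning's equation: n = (1/Q) A R^(2/3) S^(1/2) = (1/3.49) × 1.002 × 0.3838^(2/3) × √0.009804 = 0.015.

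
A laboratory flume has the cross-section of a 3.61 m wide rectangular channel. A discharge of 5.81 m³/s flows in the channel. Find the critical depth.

y_c = 0.642 m

For a rectangular channel, critical depth y_c = (q²/g)^(1/3) where q = Q/b = 5.81/3.61 = 1.609 m²/s.
So y_c = (1.609²/9.81)^(1/3) = 0.642 m.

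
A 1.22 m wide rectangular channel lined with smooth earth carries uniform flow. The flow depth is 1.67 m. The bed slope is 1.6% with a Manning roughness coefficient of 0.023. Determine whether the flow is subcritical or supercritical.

Flow area A = b·y = 1.22 × 1.67 = 2.037 m². Wetted perimeter P = b + 2y = 1.22 + 2×1.67 = 4.56 m.
Hydraulic radius R = A/P = 2.037/4.56 = 0.4468 m.
V = (1/n) R^(2/3) √S = (1/0.023) × 0.4468^(2/3) × √0.016 = 3.214 m/s. Hydraulic depth D_h = A/T = 2.037/1.22 = 1.67 m.
Froude number Fr = V/√(g·D_h) = 3.214/√(9.81×1.67) = 0.794, which is less than 1, so the flow is subcritical.

subcritical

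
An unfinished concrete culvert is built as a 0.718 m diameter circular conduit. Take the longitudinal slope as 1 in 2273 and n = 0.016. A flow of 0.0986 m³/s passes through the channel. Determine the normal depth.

y_n = 0.394 m

Manning's equation rearranged: A R^(2/3) = nQ / (1·√S) = 0.016 × 0.0986 / (√0.0004399) = 0.07521.
Trying y = 0.456 m: A R^(2/3) = 0.09424 — too large.
Trying y = 0.394 m: A R^(2/3) = 0.07518 — matches.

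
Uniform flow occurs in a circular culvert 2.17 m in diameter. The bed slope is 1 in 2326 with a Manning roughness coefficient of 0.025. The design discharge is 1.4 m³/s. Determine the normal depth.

Manning's equation rearranged: A R^(2/3) = nQ / (1·√S) = 0.025 × 1.4 / (√0.0004299) = 1.688.
At y = 1.48 m: A R^(2/3) = 1.99 — too large.
At y = 1.32 m: A R^(2/3) = 1.688 — close enough.

y_n = 1.32 m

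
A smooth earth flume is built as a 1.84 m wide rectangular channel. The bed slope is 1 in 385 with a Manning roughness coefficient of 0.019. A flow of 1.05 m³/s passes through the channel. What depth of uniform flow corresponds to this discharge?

Manning's equation rearranged: A R^(2/3) = nQ / (1·√S) = 0.019 × 1.05 / (√0.002597) = 0.3914.
Try y = 0.4 m: A R^(2/3) = 0.3141 — short.
Try y = 0.575 m: A R^(2/3) = 0.5293 — over.
Try y = 0.465 m: A R^(2/3) = 0.391 — close enough.

y_n = 0.465 m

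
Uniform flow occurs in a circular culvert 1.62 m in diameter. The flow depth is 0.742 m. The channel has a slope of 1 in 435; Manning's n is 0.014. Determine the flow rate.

Q = 1.66 m³/s

For a circular section of diameter D = 1.62 m at depth y = 0.742 m, the central angle is θ = 2 arccos(1 − 2y/D) = 2.973 rad. Then A = (D²/8)(θ − sin θ) = 0.9206 m² and P = Dθ/2 = 2.409 m.
Hydraulic radius R = A/P = 0.9206/2.409 = 0.3822 m.
Manning's equation: Q = (1/n) A R^(2/3) S^(1/2) = (1/0.014) × 0.9206 × 0.3822^(2/3) × 0.002299^(1/2) = 1.66 m³/s.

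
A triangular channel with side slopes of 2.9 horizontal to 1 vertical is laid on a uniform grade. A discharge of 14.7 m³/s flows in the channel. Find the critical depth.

At critical depth, Q² T / (g A³) = 1, i.e. A³/T = Q²/g = 14.7²/9.81 = 22.03.
Try y = 1.15 m: A³/T = 8.458 — short.
Try y = 1.74 m: A³/T = 67.07 — over.
Try y = 1.39 m: A³/T = 21.82 — matches.

y_c = 1.39 m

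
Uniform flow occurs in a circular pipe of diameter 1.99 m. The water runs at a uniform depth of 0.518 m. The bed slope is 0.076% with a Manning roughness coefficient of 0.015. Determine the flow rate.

For a circular section of diameter D = 1.99 m at depth y = 0.518 m, the central angle is θ = 2 arccos(1 − 2y/D) = 2.142 rad. Then A = (D²/8)(θ − sin θ) = 0.6436 m² and P = Dθ/2 = 2.131 m.
Hydraulic radius R = A/P = 0.6436/2.131 = 0.302 m.
Manning's equation: Q = (1/n) A R^(2/3) S^(1/2) = (1/0.015) × 0.6436 × 0.302^(2/3) × 0.00076^(1/2) = 0.533 m³/s.

Q = 0.533 m³/s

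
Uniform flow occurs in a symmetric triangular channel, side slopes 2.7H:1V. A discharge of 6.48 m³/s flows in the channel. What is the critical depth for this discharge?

y_c = 1.03 m

At critical depth, Q² T / (g A³) = 1, i.e. A³/T = Q²/g = 6.48²/9.81 = 4.28.
Trying y = 1.17 m: A³/T = 7.991 — over.
Trying y = 1.03 m: A³/T = 4.226 — close enough.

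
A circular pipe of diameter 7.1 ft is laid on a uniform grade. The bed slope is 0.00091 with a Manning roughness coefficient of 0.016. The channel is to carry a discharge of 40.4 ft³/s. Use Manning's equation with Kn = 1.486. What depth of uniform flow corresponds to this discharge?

Manning's equation rearranged: A R^(2/3) = nQ / (1.486·√S) = 0.016 × 40.4 / (1.486 × √0.00091) = 14.42.
Try y = 2.85 ft: A R^(2/3) = 19.69 — too large.
Try y = 1.69 ft: A R^(2/3) = 7.212 — too small.
Try y = 2.41 ft: A R^(2/3) = 14.4 — ≈ 14.42.

y_n = 2.41 ft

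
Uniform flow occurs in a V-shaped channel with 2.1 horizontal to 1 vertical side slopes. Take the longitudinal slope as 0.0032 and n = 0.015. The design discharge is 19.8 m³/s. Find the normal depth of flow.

y_n = 1.72 m

Manning's equation rearranged: A R^(2/3) = nQ / (1·√S) = 0.015 × 19.8 / (√0.0032) = 5.25.
Trying y = 1.86 m: A R^(2/3) = 6.466 — over.
Trying y = 1.34 m: A R^(2/3) = 2.697 — short.
Trying y = 1.72 m: A R^(2/3) = 5.248 — matches.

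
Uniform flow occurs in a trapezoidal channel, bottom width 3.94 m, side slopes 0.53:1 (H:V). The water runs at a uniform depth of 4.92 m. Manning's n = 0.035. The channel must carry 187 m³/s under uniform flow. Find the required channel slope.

With bottom width b = 3.94 m and side slope z = 0.53: A = (b + zy)y = (3.94 + 0.53×4.92)×4.92 = 32.21 m²; P = b + 2y√(1+z²) = 3.94 + 2×4.92×1.132 = 15.08 m.
Hydraulic radius R = A/P = 32.21/15.08 = 2.137 m.
From Manning's equation, S = [nQ / (1 A R^(2/3))]² = [0.035 × 187 / (1 × 32.21 × 2.137^(2/3))]² = 0.015.

S = 0.015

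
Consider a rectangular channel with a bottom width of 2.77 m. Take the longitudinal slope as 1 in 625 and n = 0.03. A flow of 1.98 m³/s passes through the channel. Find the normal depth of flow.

y_n = 0.83 m

Manning's equation rearranged: A R^(2/3) = nQ / (1·√S) = 0.03 × 1.98 / (√0.0016) = 1.485.
Trying y = 0.913 m: A R^(2/3) = 1.698 — too large.
Trying y = 0.576 m: A R^(2/3) = 0.876 — too small.
Trying y = 0.83 m: A R^(2/3) = 1.485 — matches.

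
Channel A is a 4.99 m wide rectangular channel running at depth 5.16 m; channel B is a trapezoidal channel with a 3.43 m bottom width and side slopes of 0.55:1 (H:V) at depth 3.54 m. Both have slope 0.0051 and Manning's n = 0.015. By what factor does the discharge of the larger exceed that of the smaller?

Channel A: Flow area A = b·y = 4.99 × 5.16 = 25.75 m². Wetted perimeter P = b + 2y = 4.99 + 2×5.16 = 15.31 m. Hydraulic radius R = A/P = 25.75/15.31 = 1.682 m. Q_A = (1/0.015)·25.75·1.682^(2/3)·√0.0051 = 173.4 m³/s.
Channel B: With bottom width b = 3.43 m and side slope z = 0.55: A = (b + zy)y = (3.43 + 0.55×3.54)×3.54 = 19.03 m²; P = b + 2y√(1+z²) = 3.43 + 2×3.54×1.141 = 11.51 m. Hydraulic radius R = A/P = 19.03/11.51 = 1.654 m. Q_B = (1/0.015)·19.03·1.654^(2/3)·√0.0051 = 126.7 m³/s.
The larger discharge is 173.4 m³/s and the smaller is 126.7 m³/s; the ratio is 1.37.

1.37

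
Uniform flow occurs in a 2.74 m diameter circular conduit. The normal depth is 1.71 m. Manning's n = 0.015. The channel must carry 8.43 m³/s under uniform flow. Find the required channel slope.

For a circular section of diameter D = 2.74 m at depth y = 1.71 m, the central angle is θ = 2 arccos(1 − 2y/D) = 3.643 rad. Then A = (D²/8)(θ − sin θ) = 3.87 m² and P = Dθ/2 = 4.991 m.
Hydraulic radius R = A/P = 3.87/4.991 = 0.7754 m.
From Manning's equation, S = [nQ / (1 A R^(2/3))]² = [0.015 × 8.43 / (1 × 3.87 × 0.7754^(2/3))]² = 0.0015.

S = 0.0015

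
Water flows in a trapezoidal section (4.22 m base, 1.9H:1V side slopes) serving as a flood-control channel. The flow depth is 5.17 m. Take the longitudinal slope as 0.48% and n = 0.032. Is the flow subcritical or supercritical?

With bottom width b = 4.22 m and side slope z = 1.9: A = (b + zy)y = (4.22 + 1.9×5.17)×5.17 = 72.6 m²; P = b + 2y√(1+z²) = 4.22 + 2×5.17×2.147 = 26.42 m.
Hydraulic radius R = A/P = 72.6/26.42 = 2.748 m.
V = (1/n) R^(2/3) √S = (1/0.032) × 2.748^(2/3) × √0.0048 = 4.248 m/s. Hydraulic depth D_h = A/T = 72.6/23.87 = 3.042 m.
Froude number Fr = V/√(g·D_h) = 4.248/√(9.81×3.042) = 0.778, which is less than 1, so the flow is subcritical.

subcritical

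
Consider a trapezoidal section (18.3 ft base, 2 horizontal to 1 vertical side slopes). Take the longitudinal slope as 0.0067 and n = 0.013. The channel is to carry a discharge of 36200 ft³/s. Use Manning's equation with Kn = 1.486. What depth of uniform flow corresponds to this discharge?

Manning's equation rearranged: A R^(2/3) = nQ / (1.486·√S) = 0.013 × 36200 / (1.486 × √0.0067) = 3869.
Trying y = 13.9 ft: A R^(2/3) = 2555 — short.
Trying y = 16.8 ft: A R^(2/3) = 3865 — close enough.

y_n = 16.8 ft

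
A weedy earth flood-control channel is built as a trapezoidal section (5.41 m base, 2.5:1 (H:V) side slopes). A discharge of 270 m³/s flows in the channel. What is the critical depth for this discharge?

y_c = 3.8 m

At critical depth, Q² T / (g A³) = 1, i.e. A³/T = Q²/g = 270²/9.81 = 7431.
At y = 2.87 m: A³/T = 2385 — low.
At y = 4.52 m: A³/T = 15380 — high.
At y = 3.8 m: A³/T = 7451 — matches.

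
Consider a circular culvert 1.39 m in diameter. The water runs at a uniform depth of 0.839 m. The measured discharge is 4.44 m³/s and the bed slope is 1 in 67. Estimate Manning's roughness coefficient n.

For a circular section of diameter D = 1.39 m at depth y = 0.839 m, the central angle is θ = 2 arccos(1 − 2y/D) = 3.559 rad. Then A = (D²/8)(θ − sin θ) = 0.9575 m² and P = Dθ/2 = 2.474 m.
Hydraulic radius R = A/P = 0.9575/2.474 = 0.3871 m.
Rearranging Manning's equation: n = (1/Q) A R^(2/3) S^(1/2) = (1/4.44) × 0.9575 × 0.3871^(2/3) × √0.01493 = 0.014.

n = 0.014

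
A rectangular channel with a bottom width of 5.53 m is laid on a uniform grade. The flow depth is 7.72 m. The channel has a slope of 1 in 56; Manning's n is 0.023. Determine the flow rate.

Flow area A = b·y = 5.53 × 7.72 = 42.69 m². Wetted perimeter P = b + 2y = 5.53 + 2×7.72 = 20.97 m.
Hydraulic radius R = A/P = 42.69/20.97 = 2.036 m.
Manning's equation: Q = (1/n) A R^(2/3) S^(1/2) = (1/0.023) × 42.69 × 2.036^(2/3) × 0.01786^(1/2) = 398 m³/s.

Q = 398 m³/s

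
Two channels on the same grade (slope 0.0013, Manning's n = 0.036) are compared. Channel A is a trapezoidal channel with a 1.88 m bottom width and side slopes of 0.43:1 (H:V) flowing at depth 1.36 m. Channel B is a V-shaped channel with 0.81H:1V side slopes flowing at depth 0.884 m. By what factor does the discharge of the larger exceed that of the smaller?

9.73

Channel A: With bottom width b = 1.88 m and side slope z = 0.43: A = (b + zy)y = (1.88 + 0.43×1.36)×1.36 = 3.352 m²; P = b + 2y√(1+z²) = 1.88 + 2×1.36×1.089 = 4.841 m. Hydraulic radius R = A/P = 3.352/4.841 = 0.6925 m. Q_A = (1/0.036)·3.352·0.6925^(2/3)·√0.0013 = 2.628 m³/s.
Channel B: For a triangular section with side slope z = 0.81: A = zy² = 0.81×0.884² = 0.633 m²; P = 2y√(1+z²) = 2×0.884×1.287 = 2.275 m. Hydraulic radius R = A/P = 0.633/2.275 = 0.2782 m. Q_B = (1/0.036)·0.633·0.2782^(2/3)·√0.0013 = 0.2702 m³/s.
The larger discharge is 2.628 m³/s and the smaller is 0.2702 m³/s; the ratio is 9.73.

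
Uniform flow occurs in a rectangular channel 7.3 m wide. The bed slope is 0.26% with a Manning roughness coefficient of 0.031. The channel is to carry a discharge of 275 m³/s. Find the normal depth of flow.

y_n = 11.6 m

Manning's equation rearranged: A R^(2/3) = nQ / (1·√S) = 0.031 × 275 / (√0.0026) = 167.2.
Trying y = 14.4 m: A R^(2/3) = 214.4 — high.
Trying y = 8.99 m: A R^(2/3) = 124 — low.
Trying y = 11.6 m: A R^(2/3) = 167.3 — ≈ 167.2.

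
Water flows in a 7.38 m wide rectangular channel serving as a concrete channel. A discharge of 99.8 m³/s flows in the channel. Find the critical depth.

y_c = 2.65 m

For a rectangular channel, critical depth y_c = (q²/g)^(1/3) where q = Q/b = 99.8/7.38 = 13.52 m²/s.
So y_c = (13.52²/9.81)^(1/3) = 2.65 m.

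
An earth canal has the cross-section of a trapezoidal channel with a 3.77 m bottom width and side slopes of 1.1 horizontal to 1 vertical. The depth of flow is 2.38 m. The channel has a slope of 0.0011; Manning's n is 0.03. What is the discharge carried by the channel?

With bottom width b = 3.77 m and side slope z = 1.1: A = (b + zy)y = (3.77 + 1.1×2.38)×2.38 = 15.2 m²; P = b + 2y√(1+z²) = 3.77 + 2×2.38×1.487 = 10.85 m.
Hydraulic radius R = A/P = 15.2/10.85 = 1.402 m.
Manning's equation: Q = (1/n) A R^(2/3) S^(1/2) = (1/0.03) × 15.2 × 1.402^(2/3) × 0.0011^(1/2) = 21.1 m³/s.

Q = 21.1 m³/s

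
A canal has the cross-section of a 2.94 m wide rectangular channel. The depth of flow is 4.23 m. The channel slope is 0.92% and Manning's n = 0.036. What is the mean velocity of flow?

Flow area A = b·y = 2.94 × 4.23 = 12.44 m². Wetted perimeter P = b + 2y = 2.94 + 2×4.23 = 11.4 m.
Hydraulic radius R = A/P = 12.44/11.4 = 1.091 m.
From Manning's equation, V = (1/n) R^(2/3) S^(1/2) = (1/0.036) × 1.091^(2/3) × 0.0092^(1/2) = 2.82 m/s.

V = 2.82 m/s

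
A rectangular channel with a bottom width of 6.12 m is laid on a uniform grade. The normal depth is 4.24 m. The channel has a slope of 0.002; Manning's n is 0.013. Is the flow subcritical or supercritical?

Flow area A = b·y = 6.12 × 4.24 = 25.95 m². Wetted perimeter P = b + 2y = 6.12 + 2×4.24 = 14.6 m.
Hydraulic radius R = A/P = 25.95/14.6 = 1.777 m.
V = (1/n) R^(2/3) √S = (1/0.013) × 1.777^(2/3) × √0.002 = 5.048 m/s. Hydraulic depth D_h = A/T = 25.95/6.12 = 4.24 m.
Froude number Fr = V/√(g·D_h) = 5.048/√(9.81×4.24) = 0.783, which is less than 1, so the flow is subcritical.

subcritical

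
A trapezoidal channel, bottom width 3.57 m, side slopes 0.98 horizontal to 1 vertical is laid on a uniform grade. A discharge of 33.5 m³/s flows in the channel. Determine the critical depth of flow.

At critical depth, Q² T / (g A³) = 1, i.e. A³/T = Q²/g = 33.5²/9.81 = 114.4.
Trying y = 2.17 m: A³/T = 241.5 — high.
Trying y = 1.76 m: A³/T = 115.3 — close enough.

y_c = 1.76 m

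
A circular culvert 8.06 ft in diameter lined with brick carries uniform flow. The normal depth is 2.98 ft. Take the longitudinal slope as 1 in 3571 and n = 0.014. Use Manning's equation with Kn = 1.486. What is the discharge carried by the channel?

For a circular section of diameter D = 8.06 ft at depth y = 2.98 ft, the central angle is θ = 2 arccos(1 − 2y/D) = 2.614 rad. Then A = (D²/8)(θ − sin θ) = 17.14 ft² and P = Dθ/2 = 10.54 ft.
Hydraulic radius R = A/P = 17.14/10.54 = 1.627 ft.
Manning's equation: Q = (1.486/n) A R^(2/3) S^(1/2) = (1.486/0.014) × 17.14 × 1.627^(2/3) × 0.00028^(1/2) = 42.1 ft³/s.

Q = 42.1 ft³/s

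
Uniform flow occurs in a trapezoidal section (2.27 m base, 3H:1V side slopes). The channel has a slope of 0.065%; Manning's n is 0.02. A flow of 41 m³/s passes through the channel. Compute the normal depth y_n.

Manning's equation rearranged: A R^(2/3) = nQ / (1·√S) = 0.02 × 41 / (√0.00065) = 32.16.
Trying y = 3.12 m: A R^(2/3) = 50.65 — high.
Trying y = 2.21 m: A R^(2/3) = 22.34 — low.
Trying y = 2.58 m: A R^(2/3) = 32.16 — matches.

y_n = 2.58 m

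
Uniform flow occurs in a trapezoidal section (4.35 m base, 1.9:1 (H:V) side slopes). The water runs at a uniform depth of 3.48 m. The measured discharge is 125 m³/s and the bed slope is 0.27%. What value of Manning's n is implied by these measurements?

With bottom width b = 4.35 m and side slope z = 1.9: A = (b + zy)y = (4.35 + 1.9×3.48)×3.48 = 38.15 m²; P = b + 2y√(1+z²) = 4.35 + 2×3.48×2.147 = 19.29 m.
Hydraulic radius R = A/P = 38.15/19.29 = 1.977 m.
Rearranging Manning's equation: n = (1/Q) A R^(2/3) S^(1/2) = (1/125) × 38.15 × 1.977^(2/3) × √0.0027 = 0.025.

n = 0.025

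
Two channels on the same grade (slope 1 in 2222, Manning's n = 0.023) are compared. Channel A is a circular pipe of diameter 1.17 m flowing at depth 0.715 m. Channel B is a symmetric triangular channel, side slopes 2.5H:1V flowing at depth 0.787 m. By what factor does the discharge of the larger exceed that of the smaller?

2.42

Channel A: For a circular section of diameter D = 1.17 m at depth y = 0.715 m, the central angle is θ = 2 arccos(1 − 2y/D) = 3.59 rad. Then A = (D²/8)(θ − sin θ) = 0.6884 m² and P = Dθ/2 = 2.1 m. Hydraulic radius R = A/P = 0.6884/2.1 = 0.3278 m. Q_A = (1/0.023)·0.6884·0.3278^(2/3)·√0.00045 = 0.3019 m³/s.
Channel B: For a triangular section with side slope z = 2.5: A = zy² = 2.5×0.787² = 1.548 m²; P = 2y√(1+z²) = 2×0.787×2.693 = 4.238 m. Hydraulic radius R = A/P = 1.548/4.238 = 0.3654 m. Q_B = (1/0.023)·1.548·0.3654^(2/3)·√0.00045 = 0.7299 m³/s.
The larger discharge is 0.7299 m³/s and the smaller is 0.3019 m³/s; the ratio is 2.42.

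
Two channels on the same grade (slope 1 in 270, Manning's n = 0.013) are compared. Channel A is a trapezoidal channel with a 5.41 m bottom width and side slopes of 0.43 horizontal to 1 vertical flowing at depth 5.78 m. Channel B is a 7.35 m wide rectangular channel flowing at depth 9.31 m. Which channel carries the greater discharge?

channel B

Channel A: With bottom width b = 5.41 m and side slope z = 0.43: A = (b + zy)y = (5.41 + 0.43×5.78)×5.78 = 45.64 m²; P = b + 2y√(1+z²) = 5.41 + 2×5.78×1.089 = 17.99 m. Hydraulic radius R = A/P = 45.64/17.99 = 2.536 m. Q_A = (1/0.013)·45.64·2.536^(2/3)·√0.003704 = 397.3 m³/s.
Channel B: Flow area A = b·y = 7.35 × 9.31 = 68.43 m². Wetted perimeter P = b + 2y = 7.35 + 2×9.31 = 25.97 m. Hydraulic radius R = A/P = 68.43/25.97 = 2.635 m. Q_B = (1/0.013)·68.43·2.635^(2/3)·√0.003704 = 611.1 m³/s.
Q_A = 397.3 m³/s vs Q_B = 611.1 m³/s, so channel B carries more.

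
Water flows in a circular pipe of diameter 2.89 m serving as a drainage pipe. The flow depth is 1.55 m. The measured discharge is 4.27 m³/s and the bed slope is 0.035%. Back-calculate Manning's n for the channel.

n = 0.013

For a circular section of diameter D = 2.89 m at depth y = 1.55 m, the central angle is θ = 2 arccos(1 − 2y/D) = 3.287 rad. Then A = (D²/8)(θ − sin θ) = 3.583 m² and P = Dθ/2 = 4.75 m.
Hydraulic radius R = A/P = 3.583/4.75 = 0.7544 m.
Rearranging Manning's equation: n = (1/Q) A R^(2/3) S^(1/2) = (1/4.27) × 3.583 × 0.7544^(2/3) × √0.00035 = 0.013.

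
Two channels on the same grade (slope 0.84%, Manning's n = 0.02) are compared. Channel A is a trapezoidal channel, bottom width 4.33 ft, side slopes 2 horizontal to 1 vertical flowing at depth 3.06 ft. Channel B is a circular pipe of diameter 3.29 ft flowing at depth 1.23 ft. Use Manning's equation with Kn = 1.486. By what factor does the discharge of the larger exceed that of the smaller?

Channel A: With bottom width b = 4.33 ft and side slope z = 2: A = (b + zy)y = (4.33 + 2×3.06)×3.06 = 31.98 ft²; P = b + 2y√(1+z²) = 4.33 + 2×3.06×2.236 = 18.01 ft. Hydraulic radius R = A/P = 31.98/18.01 = 1.775 ft. Q_A = (1.486/0.02)·31.98·1.775^(2/3)·√0.0084 = 319.2 ft³/s.
Channel B: For a circular section of diameter D = 3.29 ft at depth y = 1.23 ft, the central angle is θ = 2 arccos(1 − 2y/D) = 2.632 rad. Then A = (D²/8)(θ − sin θ) = 2.9 ft² and P = Dθ/2 = 4.329 ft. Hydraulic radius R = A/P = 2.9/4.329 = 0.6699 ft. Q_B = (1.486/0.02)·2.9·0.6699^(2/3)·√0.0084 = 15.12 ft³/s.
The larger discharge is 319.2 ft³/s and the smaller is 15.12 ft³/s; the ratio is 21.1.

21.1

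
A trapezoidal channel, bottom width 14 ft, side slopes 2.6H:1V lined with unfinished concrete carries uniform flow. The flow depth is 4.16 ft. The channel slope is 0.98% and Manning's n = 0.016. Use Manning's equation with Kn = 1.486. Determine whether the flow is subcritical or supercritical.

With bottom width b = 14 ft and side slope z = 2.6: A = (b + zy)y = (14 + 2.6×4.16)×4.16 = 103.2 ft²; P = b + 2y√(1+z²) = 14 + 2×4.16×2.786 = 37.18 ft.
Hydraulic radius R = A/P = 103.2/37.18 = 2.777 ft.
V = (1.486/n) R^(2/3) √S = (1.486/0.016) × 2.777^(2/3) × √0.0098 = 18.16 ft/s. Hydraulic depth D_h = A/T = 103.2/35.63 = 2.897 ft.
Froude number Fr = V/√(g·D_h) = 18.16/√(32.2×2.897) = 1.88, which is greater than 1, so the flow is supercritical.

supercritical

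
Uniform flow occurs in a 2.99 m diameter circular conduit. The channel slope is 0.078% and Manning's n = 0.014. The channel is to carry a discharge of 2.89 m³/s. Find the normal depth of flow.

y_n = 1.02 m

Manning's equation rearranged: A R^(2/3) = nQ / (1·√S) = 0.014 × 2.89 / (√0.00078) = 1.449.
At y = 0.887 m: A R^(2/3) = 1.108 — low.
At y = 1.02 m: A R^(2/3) = 1.449 — matches.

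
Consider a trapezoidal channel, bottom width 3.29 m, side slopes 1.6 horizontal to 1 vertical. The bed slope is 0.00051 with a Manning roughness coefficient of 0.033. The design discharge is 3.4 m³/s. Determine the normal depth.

Manning's equation rearranged: A R^(2/3) = nQ / (1·√S) = 0.033 × 3.4 / (√0.00051) = 4.968.
Try y = 0.901 m: A R^(2/3) = 3.157 — low.
Try y = 1.46 m: A R^(2/3) = 7.845 — high.
Try y = 1.15 m: A R^(2/3) = 4.97 — close enough.

y_n = 1.15 m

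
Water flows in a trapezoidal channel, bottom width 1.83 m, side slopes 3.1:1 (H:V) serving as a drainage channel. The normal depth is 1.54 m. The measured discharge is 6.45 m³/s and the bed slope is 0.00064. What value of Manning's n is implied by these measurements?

With bottom width b = 1.83 m and side slope z = 3.1: A = (b + zy)y = (1.83 + 3.1×1.54)×1.54 = 10.17 m²; P = b + 2y√(1+z²) = 1.83 + 2×1.54×3.257 = 11.86 m.
Hydraulic radius R = A/P = 10.17/11.86 = 0.8573 m.
Rearranging Manning's equation: n = (1/Q) A R^(2/3) S^(1/2) = (1/6.45) × 10.17 × 0.8573^(2/3) × √0.00064 = 0.036.

n = 0.036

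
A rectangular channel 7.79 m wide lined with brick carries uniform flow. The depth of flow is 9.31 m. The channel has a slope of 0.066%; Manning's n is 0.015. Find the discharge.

Q = 244 m³/s

Flow area A = b·y = 7.79 × 9.31 = 72.52 m². Wetted perimeter P = b + 2y = 7.79 + 2×9.31 = 26.41 m.
Hydraulic radius R = A/P = 72.52/26.41 = 2.746 m.
Manning's equation: Q = (1/n) A R^(2/3) S^(1/2) = (1/0.015) × 72.52 × 2.746^(2/3) × 0.00066^(1/2) = 244 m³/s.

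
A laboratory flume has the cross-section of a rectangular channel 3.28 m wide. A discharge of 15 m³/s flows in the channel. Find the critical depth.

For a rectangular channel, critical depth y_c = (q²/g)^(1/3) where q = Q/b = 15/3.28 = 4.573 m²/s.
So y_c = (4.573²/9.81)^(1/3) = 1.29 m.

y_c = 1.29 m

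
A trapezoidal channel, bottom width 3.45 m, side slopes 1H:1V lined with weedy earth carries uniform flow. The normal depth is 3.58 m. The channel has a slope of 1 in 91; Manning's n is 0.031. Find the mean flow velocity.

V = 5.1 m/s

With bottom width b = 3.45 m and side slope z = 1: A = (b + zy)y = (3.45 + 1×3.58)×3.58 = 25.17 m²; P = b + 2y√(1+z²) = 3.45 + 2×3.58×1.414 = 13.58 m.
Hydraulic radius R = A/P = 25.17/13.58 = 1.854 m.
From Manning's equation, V = (1/n) R^(2/3) S^(1/2) = (1/0.031) × 1.854^(2/3) × 0.01099^(1/2) = 5.1 m/s.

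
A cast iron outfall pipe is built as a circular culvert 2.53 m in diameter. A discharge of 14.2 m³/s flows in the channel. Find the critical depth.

At critical depth, Q² T / (g A³) = 1, i.e. A³/T = Q²/g = 14.2²/9.81 = 20.55.
Trying y = 1.94 m: A³/T = 33.08 — over.
Trying y = 1.32 m: A³/T = 7.385 — short.
Trying y = 1.72 m: A³/T = 20.42 — close enough.

y_c = 1.72 m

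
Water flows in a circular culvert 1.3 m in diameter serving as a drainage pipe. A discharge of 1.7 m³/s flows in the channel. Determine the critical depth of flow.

At critical depth, Q² T / (g A³) = 1, i.e. A³/T = Q²/g = 1.7²/9.81 = 0.2946.
Try y = 0.504 m: A³/T = 0.08485 — low.
Try y = 0.823 m: A³/T = 0.5548 — high.
Try y = 0.698 m: A³/T = 0.2952 — close enough.

y_c = 0.698 m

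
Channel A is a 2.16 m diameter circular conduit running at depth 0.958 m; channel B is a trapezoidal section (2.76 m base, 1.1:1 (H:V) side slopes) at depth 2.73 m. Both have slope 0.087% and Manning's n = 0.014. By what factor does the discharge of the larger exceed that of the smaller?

20.4

Channel A: For a circular section of diameter D = 2.16 m at depth y = 0.958 m, the central angle is θ = 2 arccos(1 − 2y/D) = 2.915 rad. Then A = (D²/8)(θ − sin θ) = 1.569 m² and P = Dθ/2 = 3.148 m. Hydraulic radius R = A/P = 1.569/3.148 = 0.4984 m. Q_A = (1/0.014)·1.569·0.4984^(2/3)·√0.00087 = 2.078 m³/s.
Channel B: With bottom width b = 2.76 m and side slope z = 1.1: A = (b + zy)y = (2.76 + 1.1×2.73)×2.73 = 15.73 m²; P = b + 2y√(1+z²) = 2.76 + 2×2.73×1.487 = 10.88 m. Hydraulic radius R = A/P = 15.73/10.88 = 1.446 m. Q_B = (1/0.014)·15.73·1.446^(2/3)·√0.00087 = 42.39 m³/s.
The larger discharge is 42.39 m³/s and the smaller is 2.078 m³/s; the ratio is 20.4.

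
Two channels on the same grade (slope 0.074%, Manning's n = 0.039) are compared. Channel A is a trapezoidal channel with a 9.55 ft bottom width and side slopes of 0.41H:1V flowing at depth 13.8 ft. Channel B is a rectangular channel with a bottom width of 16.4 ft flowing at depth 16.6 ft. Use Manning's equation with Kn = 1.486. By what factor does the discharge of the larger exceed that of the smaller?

1.32

Channel A: With bottom width b = 9.55 ft and side slope z = 0.41: A = (b + zy)y = (9.55 + 0.41×13.8)×13.8 = 209.9 ft²; P = b + 2y√(1+z²) = 9.55 + 2×13.8×1.081 = 39.38 ft. Hydraulic radius R = A/P = 209.9/39.38 = 5.329 ft. Q_A = (1.486/0.039)·209.9·5.329^(2/3)·√0.00074 = 663.7 ft³/s.
Channel B: Flow area A = b·y = 16.4 × 16.6 = 272.2 ft². Wetted perimeter P = b + 2y = 16.4 + 2×16.6 = 49.6 ft. Hydraulic radius R = A/P = 272.2/49.6 = 5.489 ft. Q_B = (1.486/0.039)·272.2·5.489^(2/3)·√0.00074 = 878 ft³/s.
The larger discharge is 878 ft³/s and the smaller is 663.7 ft³/s; the ratio is 1.32.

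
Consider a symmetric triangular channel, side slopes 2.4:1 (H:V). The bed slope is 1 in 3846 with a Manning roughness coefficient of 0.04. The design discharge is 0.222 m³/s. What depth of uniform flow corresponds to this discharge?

Manning's equation rearranged: A R^(2/3) = nQ / (1·√S) = 0.04 × 0.222 / (√0.00026) = 0.5507.
Try y = 0.623 m: A R^(2/3) = 0.4058 — short.
Try y = 0.788 m: A R^(2/3) = 0.7593 — over.
Try y = 0.699 m: A R^(2/3) = 0.5516 — ≈ 0.5507.

y_n = 0.699 m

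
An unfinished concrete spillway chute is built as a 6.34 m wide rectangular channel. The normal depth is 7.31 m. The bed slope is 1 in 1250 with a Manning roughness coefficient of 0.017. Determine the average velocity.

Flow area A = b·y = 6.34 × 7.31 = 46.35 m². Wetted perimeter P = b + 2y = 6.34 + 2×7.31 = 20.96 m.
Hydraulic radius R = A/P = 46.35/20.96 = 2.211 m.
From Manning's equation, V = (1/n) R^(2/3) S^(1/2) = (1/0.017) × 2.211^(2/3) × 0.0008^(1/2) = 2.82 m/s.

V = 2.82 m/s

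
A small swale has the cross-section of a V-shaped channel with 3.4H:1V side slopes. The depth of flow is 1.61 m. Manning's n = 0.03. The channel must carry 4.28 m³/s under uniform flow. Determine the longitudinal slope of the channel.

For a triangular section with side slope z = 3.4: A = zy² = 3.4×1.61² = 8.813 m²; P = 2y√(1+z²) = 2×1.61×3.544 = 11.41 m.
Hydraulic radius R = A/P = 8.813/11.41 = 0.7723 m.
From Manning's equation, S = [nQ / (1 A R^(2/3))]² = [0.03 × 4.28 / (1 × 8.813 × 0.7723^(2/3))]² = 0.0003.

S = 0.0003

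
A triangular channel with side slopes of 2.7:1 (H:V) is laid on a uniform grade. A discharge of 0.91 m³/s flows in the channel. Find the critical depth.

At critical depth, Q² T / (g A³) = 1, i.e. A³/T = Q²/g = 0.91²/9.81 = 0.08441.
Try y = 0.334 m: A³/T = 0.01515 — short.
Try y = 0.523 m: A³/T = 0.1426 — over.
Try y = 0.471 m: A³/T = 0.08449 — close enough.

y_c = 0.471 m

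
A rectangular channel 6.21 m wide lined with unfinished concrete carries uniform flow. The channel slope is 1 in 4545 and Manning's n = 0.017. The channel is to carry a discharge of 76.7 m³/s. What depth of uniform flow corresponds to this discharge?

Manning's equation rearranged: A R^(2/3) = nQ / (1·√S) = 0.017 × 76.7 / (√0.00022) = 87.9.
Try y = 9.93 m: A R^(2/3) = 109.5 — over.
Try y = 6.57 m: A R^(2/3) = 67.09 — short.
Try y = 8.23 m: A R^(2/3) = 87.87 — ≈ 87.9.

y_n = 8.23 m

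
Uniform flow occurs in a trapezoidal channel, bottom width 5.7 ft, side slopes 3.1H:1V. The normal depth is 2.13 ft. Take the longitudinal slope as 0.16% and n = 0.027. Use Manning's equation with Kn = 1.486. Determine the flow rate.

With bottom width b = 5.7 ft and side slope z = 3.1: A = (b + zy)y = (5.7 + 3.1×2.13)×2.13 = 26.21 ft²; P = b + 2y√(1+z²) = 5.7 + 2×2.13×3.257 = 19.58 ft.
Hydraulic radius R = A/P = 26.21/19.58 = 1.339 ft.
Manning's equation: Q = (1.486/n) A R^(2/3) S^(1/2) = (1.486/0.027) × 26.21 × 1.339^(2/3) × 0.0016^(1/2) = 70.1 ft³/s.

Q = 70.1 ft³/s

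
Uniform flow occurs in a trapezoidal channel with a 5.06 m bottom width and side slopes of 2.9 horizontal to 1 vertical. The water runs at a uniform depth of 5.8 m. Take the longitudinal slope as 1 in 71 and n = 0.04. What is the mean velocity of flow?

With bottom width b = 5.06 m and side slope z = 2.9: A = (b + zy)y = (5.06 + 2.9×5.8)×5.8 = 126.9 m²; P = b + 2y√(1+z²) = 5.06 + 2×5.8×3.068 = 40.64 m.
Hydraulic radius R = A/P = 126.9/40.64 = 3.122 m.
From Manning's equation, V = (1/n) R^(2/3) S^(1/2) = (1/0.04) × 3.122^(2/3) × 0.01408^(1/2) = 6.34 m/s.

V = 6.34 m/s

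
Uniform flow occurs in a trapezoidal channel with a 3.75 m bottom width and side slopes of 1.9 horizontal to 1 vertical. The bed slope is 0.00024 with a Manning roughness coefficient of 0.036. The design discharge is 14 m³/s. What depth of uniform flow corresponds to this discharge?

y_n = 2.71 m

Manning's equation rearranged: A R^(2/3) = nQ / (1·√S) = 0.036 × 14 / (√0.00024) = 32.53.
Try y = 3.4 m: A R^(2/3) = 53.1 — too large.
Try y = 2.71 m: A R^(2/3) = 32.54 — close enough.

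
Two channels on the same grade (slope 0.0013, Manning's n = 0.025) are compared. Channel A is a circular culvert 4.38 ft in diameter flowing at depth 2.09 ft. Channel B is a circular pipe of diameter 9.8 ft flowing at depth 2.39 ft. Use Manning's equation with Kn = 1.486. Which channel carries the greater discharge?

Channel A: For a circular section of diameter D = 4.38 ft at depth y = 2.09 ft, the central angle is θ = 2 arccos(1 − 2y/D) = 3.05 rad. Then A = (D²/8)(θ − sin θ) = 7.096 ft² and P = Dθ/2 = 6.68 ft. Hydraulic radius R = A/P = 7.096/6.68 = 1.062 ft. Q_A = (1.486/0.025)·7.096·1.062^(2/3)·√0.0013 = 15.83 ft³/s.
Channel B: For a circular section of diameter D = 9.8 ft at depth y = 2.39 ft, the central angle is θ = 2 arccos(1 − 2y/D) = 2.066 rad. Then A = (D²/8)(θ − sin θ) = 14.24 ft² and P = Dθ/2 = 10.12 ft. Hydraulic radius R = A/P = 14.24/10.12 = 1.407 ft. Q_B = (1.486/0.025)·14.24·1.407^(2/3)·√0.0013 = 38.31 ft³/s.
Q_A = 15.83 ft³/s vs Q_B = 38.31 ft³/s, so channel B carries more.

channel B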